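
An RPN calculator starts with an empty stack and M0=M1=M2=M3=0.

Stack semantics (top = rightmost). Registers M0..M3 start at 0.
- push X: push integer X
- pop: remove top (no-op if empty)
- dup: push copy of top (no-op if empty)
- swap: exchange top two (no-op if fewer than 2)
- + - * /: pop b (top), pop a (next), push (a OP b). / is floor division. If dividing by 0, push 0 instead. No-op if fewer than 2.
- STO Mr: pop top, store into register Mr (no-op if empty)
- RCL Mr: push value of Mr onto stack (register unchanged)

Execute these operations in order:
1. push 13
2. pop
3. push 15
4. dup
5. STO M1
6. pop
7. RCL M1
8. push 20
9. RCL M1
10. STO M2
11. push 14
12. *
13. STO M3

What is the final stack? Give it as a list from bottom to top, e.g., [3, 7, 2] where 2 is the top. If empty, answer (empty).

After op 1 (push 13): stack=[13] mem=[0,0,0,0]
After op 2 (pop): stack=[empty] mem=[0,0,0,0]
After op 3 (push 15): stack=[15] mem=[0,0,0,0]
After op 4 (dup): stack=[15,15] mem=[0,0,0,0]
After op 5 (STO M1): stack=[15] mem=[0,15,0,0]
After op 6 (pop): stack=[empty] mem=[0,15,0,0]
After op 7 (RCL M1): stack=[15] mem=[0,15,0,0]
After op 8 (push 20): stack=[15,20] mem=[0,15,0,0]
After op 9 (RCL M1): stack=[15,20,15] mem=[0,15,0,0]
After op 10 (STO M2): stack=[15,20] mem=[0,15,15,0]
After op 11 (push 14): stack=[15,20,14] mem=[0,15,15,0]
After op 12 (*): stack=[15,280] mem=[0,15,15,0]
After op 13 (STO M3): stack=[15] mem=[0,15,15,280]

Answer: [15]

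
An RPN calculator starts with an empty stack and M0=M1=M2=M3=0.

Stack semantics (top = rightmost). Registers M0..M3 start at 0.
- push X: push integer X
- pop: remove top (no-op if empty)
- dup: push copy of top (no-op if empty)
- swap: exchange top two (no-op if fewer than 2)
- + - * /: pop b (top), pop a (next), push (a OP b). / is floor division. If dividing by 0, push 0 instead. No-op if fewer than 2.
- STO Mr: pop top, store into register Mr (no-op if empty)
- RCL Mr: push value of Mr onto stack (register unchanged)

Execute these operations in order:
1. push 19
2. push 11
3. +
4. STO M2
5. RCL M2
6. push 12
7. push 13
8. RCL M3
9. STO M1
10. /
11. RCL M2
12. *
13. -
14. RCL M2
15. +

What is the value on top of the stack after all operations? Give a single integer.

After op 1 (push 19): stack=[19] mem=[0,0,0,0]
After op 2 (push 11): stack=[19,11] mem=[0,0,0,0]
After op 3 (+): stack=[30] mem=[0,0,0,0]
After op 4 (STO M2): stack=[empty] mem=[0,0,30,0]
After op 5 (RCL M2): stack=[30] mem=[0,0,30,0]
After op 6 (push 12): stack=[30,12] mem=[0,0,30,0]
After op 7 (push 13): stack=[30,12,13] mem=[0,0,30,0]
After op 8 (RCL M3): stack=[30,12,13,0] mem=[0,0,30,0]
After op 9 (STO M1): stack=[30,12,13] mem=[0,0,30,0]
After op 10 (/): stack=[30,0] mem=[0,0,30,0]
After op 11 (RCL M2): stack=[30,0,30] mem=[0,0,30,0]
After op 12 (*): stack=[30,0] mem=[0,0,30,0]
After op 13 (-): stack=[30] mem=[0,0,30,0]
After op 14 (RCL M2): stack=[30,30] mem=[0,0,30,0]
After op 15 (+): stack=[60] mem=[0,0,30,0]

Answer: 60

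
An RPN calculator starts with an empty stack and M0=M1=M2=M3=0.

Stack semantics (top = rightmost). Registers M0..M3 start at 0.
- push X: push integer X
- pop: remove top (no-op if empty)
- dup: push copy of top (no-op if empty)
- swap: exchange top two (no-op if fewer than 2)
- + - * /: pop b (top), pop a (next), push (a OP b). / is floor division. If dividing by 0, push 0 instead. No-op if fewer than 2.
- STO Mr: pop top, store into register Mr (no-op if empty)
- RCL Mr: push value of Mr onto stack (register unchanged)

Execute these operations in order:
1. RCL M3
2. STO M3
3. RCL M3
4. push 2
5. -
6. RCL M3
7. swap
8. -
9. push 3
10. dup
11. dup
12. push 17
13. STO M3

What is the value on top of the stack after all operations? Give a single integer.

Answer: 3

Derivation:
After op 1 (RCL M3): stack=[0] mem=[0,0,0,0]
After op 2 (STO M3): stack=[empty] mem=[0,0,0,0]
After op 3 (RCL M3): stack=[0] mem=[0,0,0,0]
After op 4 (push 2): stack=[0,2] mem=[0,0,0,0]
After op 5 (-): stack=[-2] mem=[0,0,0,0]
After op 6 (RCL M3): stack=[-2,0] mem=[0,0,0,0]
After op 7 (swap): stack=[0,-2] mem=[0,0,0,0]
After op 8 (-): stack=[2] mem=[0,0,0,0]
After op 9 (push 3): stack=[2,3] mem=[0,0,0,0]
After op 10 (dup): stack=[2,3,3] mem=[0,0,0,0]
After op 11 (dup): stack=[2,3,3,3] mem=[0,0,0,0]
After op 12 (push 17): stack=[2,3,3,3,17] mem=[0,0,0,0]
After op 13 (STO M3): stack=[2,3,3,3] mem=[0,0,0,17]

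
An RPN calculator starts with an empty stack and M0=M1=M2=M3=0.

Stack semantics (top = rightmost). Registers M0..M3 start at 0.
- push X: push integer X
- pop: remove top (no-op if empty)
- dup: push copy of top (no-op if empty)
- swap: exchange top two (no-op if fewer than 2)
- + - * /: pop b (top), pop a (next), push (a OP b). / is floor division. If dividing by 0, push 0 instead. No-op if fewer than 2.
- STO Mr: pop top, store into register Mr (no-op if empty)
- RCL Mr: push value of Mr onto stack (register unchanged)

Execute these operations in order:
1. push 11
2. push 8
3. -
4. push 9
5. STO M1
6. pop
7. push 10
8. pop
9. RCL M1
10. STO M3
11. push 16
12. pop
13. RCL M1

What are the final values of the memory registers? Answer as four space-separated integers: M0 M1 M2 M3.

Answer: 0 9 0 9

Derivation:
After op 1 (push 11): stack=[11] mem=[0,0,0,0]
After op 2 (push 8): stack=[11,8] mem=[0,0,0,0]
After op 3 (-): stack=[3] mem=[0,0,0,0]
After op 4 (push 9): stack=[3,9] mem=[0,0,0,0]
After op 5 (STO M1): stack=[3] mem=[0,9,0,0]
After op 6 (pop): stack=[empty] mem=[0,9,0,0]
After op 7 (push 10): stack=[10] mem=[0,9,0,0]
After op 8 (pop): stack=[empty] mem=[0,9,0,0]
After op 9 (RCL M1): stack=[9] mem=[0,9,0,0]
After op 10 (STO M3): stack=[empty] mem=[0,9,0,9]
After op 11 (push 16): stack=[16] mem=[0,9,0,9]
After op 12 (pop): stack=[empty] mem=[0,9,0,9]
After op 13 (RCL M1): stack=[9] mem=[0,9,0,9]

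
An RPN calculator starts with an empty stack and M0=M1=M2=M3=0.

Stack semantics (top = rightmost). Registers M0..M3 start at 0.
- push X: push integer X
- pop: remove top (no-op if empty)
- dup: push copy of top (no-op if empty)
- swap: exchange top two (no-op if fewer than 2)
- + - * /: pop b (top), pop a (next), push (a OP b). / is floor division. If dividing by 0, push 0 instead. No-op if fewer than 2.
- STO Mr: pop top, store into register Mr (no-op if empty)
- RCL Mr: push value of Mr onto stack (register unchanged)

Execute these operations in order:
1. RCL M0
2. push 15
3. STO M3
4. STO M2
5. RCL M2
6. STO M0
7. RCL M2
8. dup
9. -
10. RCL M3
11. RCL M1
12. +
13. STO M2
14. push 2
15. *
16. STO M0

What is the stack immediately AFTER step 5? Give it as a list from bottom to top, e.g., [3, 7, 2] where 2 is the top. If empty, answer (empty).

After op 1 (RCL M0): stack=[0] mem=[0,0,0,0]
After op 2 (push 15): stack=[0,15] mem=[0,0,0,0]
After op 3 (STO M3): stack=[0] mem=[0,0,0,15]
After op 4 (STO M2): stack=[empty] mem=[0,0,0,15]
After op 5 (RCL M2): stack=[0] mem=[0,0,0,15]

[0]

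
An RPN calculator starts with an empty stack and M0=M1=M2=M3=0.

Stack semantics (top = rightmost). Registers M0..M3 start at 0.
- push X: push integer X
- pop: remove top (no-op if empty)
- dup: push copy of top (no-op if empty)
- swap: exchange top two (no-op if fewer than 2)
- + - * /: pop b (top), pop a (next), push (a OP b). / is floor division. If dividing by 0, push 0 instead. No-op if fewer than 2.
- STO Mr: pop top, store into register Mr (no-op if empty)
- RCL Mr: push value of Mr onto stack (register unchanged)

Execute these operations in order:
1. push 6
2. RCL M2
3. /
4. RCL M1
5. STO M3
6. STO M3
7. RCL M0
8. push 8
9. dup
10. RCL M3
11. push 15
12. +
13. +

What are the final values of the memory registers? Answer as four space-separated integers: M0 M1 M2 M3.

Answer: 0 0 0 0

Derivation:
After op 1 (push 6): stack=[6] mem=[0,0,0,0]
After op 2 (RCL M2): stack=[6,0] mem=[0,0,0,0]
After op 3 (/): stack=[0] mem=[0,0,0,0]
After op 4 (RCL M1): stack=[0,0] mem=[0,0,0,0]
After op 5 (STO M3): stack=[0] mem=[0,0,0,0]
After op 6 (STO M3): stack=[empty] mem=[0,0,0,0]
After op 7 (RCL M0): stack=[0] mem=[0,0,0,0]
After op 8 (push 8): stack=[0,8] mem=[0,0,0,0]
After op 9 (dup): stack=[0,8,8] mem=[0,0,0,0]
After op 10 (RCL M3): stack=[0,8,8,0] mem=[0,0,0,0]
After op 11 (push 15): stack=[0,8,8,0,15] mem=[0,0,0,0]
After op 12 (+): stack=[0,8,8,15] mem=[0,0,0,0]
After op 13 (+): stack=[0,8,23] mem=[0,0,0,0]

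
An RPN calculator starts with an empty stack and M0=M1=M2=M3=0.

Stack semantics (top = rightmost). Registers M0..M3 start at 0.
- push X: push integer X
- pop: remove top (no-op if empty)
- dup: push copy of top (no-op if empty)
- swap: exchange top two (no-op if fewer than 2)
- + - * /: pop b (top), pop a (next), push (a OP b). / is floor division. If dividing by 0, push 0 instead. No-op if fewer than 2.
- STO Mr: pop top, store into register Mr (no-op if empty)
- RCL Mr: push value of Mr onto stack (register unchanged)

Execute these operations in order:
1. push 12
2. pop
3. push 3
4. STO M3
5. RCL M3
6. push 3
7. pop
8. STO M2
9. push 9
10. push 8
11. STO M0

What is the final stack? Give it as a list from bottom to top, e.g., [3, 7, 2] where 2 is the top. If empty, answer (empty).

Answer: [9]

Derivation:
After op 1 (push 12): stack=[12] mem=[0,0,0,0]
After op 2 (pop): stack=[empty] mem=[0,0,0,0]
After op 3 (push 3): stack=[3] mem=[0,0,0,0]
After op 4 (STO M3): stack=[empty] mem=[0,0,0,3]
After op 5 (RCL M3): stack=[3] mem=[0,0,0,3]
After op 6 (push 3): stack=[3,3] mem=[0,0,0,3]
After op 7 (pop): stack=[3] mem=[0,0,0,3]
After op 8 (STO M2): stack=[empty] mem=[0,0,3,3]
After op 9 (push 9): stack=[9] mem=[0,0,3,3]
After op 10 (push 8): stack=[9,8] mem=[0,0,3,3]
After op 11 (STO M0): stack=[9] mem=[8,0,3,3]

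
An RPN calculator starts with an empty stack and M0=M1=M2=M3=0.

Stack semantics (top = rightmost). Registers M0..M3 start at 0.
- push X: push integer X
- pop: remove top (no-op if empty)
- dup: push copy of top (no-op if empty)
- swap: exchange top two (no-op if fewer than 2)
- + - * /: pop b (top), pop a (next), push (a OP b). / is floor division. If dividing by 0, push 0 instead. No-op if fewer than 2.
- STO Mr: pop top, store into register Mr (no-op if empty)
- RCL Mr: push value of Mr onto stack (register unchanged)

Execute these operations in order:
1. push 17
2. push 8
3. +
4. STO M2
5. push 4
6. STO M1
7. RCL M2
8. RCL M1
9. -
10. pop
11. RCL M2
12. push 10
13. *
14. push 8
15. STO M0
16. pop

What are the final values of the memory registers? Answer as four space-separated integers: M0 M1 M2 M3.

Answer: 8 4 25 0

Derivation:
After op 1 (push 17): stack=[17] mem=[0,0,0,0]
After op 2 (push 8): stack=[17,8] mem=[0,0,0,0]
After op 3 (+): stack=[25] mem=[0,0,0,0]
After op 4 (STO M2): stack=[empty] mem=[0,0,25,0]
After op 5 (push 4): stack=[4] mem=[0,0,25,0]
After op 6 (STO M1): stack=[empty] mem=[0,4,25,0]
After op 7 (RCL M2): stack=[25] mem=[0,4,25,0]
After op 8 (RCL M1): stack=[25,4] mem=[0,4,25,0]
After op 9 (-): stack=[21] mem=[0,4,25,0]
After op 10 (pop): stack=[empty] mem=[0,4,25,0]
After op 11 (RCL M2): stack=[25] mem=[0,4,25,0]
After op 12 (push 10): stack=[25,10] mem=[0,4,25,0]
After op 13 (*): stack=[250] mem=[0,4,25,0]
After op 14 (push 8): stack=[250,8] mem=[0,4,25,0]
After op 15 (STO M0): stack=[250] mem=[8,4,25,0]
After op 16 (pop): stack=[empty] mem=[8,4,25,0]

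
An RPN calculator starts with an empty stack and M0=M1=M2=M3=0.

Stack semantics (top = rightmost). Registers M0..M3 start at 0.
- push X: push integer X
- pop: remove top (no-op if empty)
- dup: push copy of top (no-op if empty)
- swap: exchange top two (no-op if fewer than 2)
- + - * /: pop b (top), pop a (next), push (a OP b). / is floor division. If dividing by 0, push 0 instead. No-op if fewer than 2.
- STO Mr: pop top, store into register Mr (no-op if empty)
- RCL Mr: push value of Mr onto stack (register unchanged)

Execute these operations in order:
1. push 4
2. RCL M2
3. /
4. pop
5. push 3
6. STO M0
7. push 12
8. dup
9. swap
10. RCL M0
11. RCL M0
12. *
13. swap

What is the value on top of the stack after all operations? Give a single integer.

After op 1 (push 4): stack=[4] mem=[0,0,0,0]
After op 2 (RCL M2): stack=[4,0] mem=[0,0,0,0]
After op 3 (/): stack=[0] mem=[0,0,0,0]
After op 4 (pop): stack=[empty] mem=[0,0,0,0]
After op 5 (push 3): stack=[3] mem=[0,0,0,0]
After op 6 (STO M0): stack=[empty] mem=[3,0,0,0]
After op 7 (push 12): stack=[12] mem=[3,0,0,0]
After op 8 (dup): stack=[12,12] mem=[3,0,0,0]
After op 9 (swap): stack=[12,12] mem=[3,0,0,0]
After op 10 (RCL M0): stack=[12,12,3] mem=[3,0,0,0]
After op 11 (RCL M0): stack=[12,12,3,3] mem=[3,0,0,0]
After op 12 (*): stack=[12,12,9] mem=[3,0,0,0]
After op 13 (swap): stack=[12,9,12] mem=[3,0,0,0]

Answer: 12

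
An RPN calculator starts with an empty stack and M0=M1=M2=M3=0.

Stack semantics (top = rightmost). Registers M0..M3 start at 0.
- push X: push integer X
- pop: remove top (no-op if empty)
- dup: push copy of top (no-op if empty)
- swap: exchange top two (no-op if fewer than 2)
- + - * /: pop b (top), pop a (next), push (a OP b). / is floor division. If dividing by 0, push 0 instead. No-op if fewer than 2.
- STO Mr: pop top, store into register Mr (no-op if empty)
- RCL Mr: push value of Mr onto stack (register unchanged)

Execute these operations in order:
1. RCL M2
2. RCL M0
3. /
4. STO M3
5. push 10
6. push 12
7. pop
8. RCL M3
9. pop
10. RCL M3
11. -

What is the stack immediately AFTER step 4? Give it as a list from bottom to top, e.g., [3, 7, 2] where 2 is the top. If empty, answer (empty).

After op 1 (RCL M2): stack=[0] mem=[0,0,0,0]
After op 2 (RCL M0): stack=[0,0] mem=[0,0,0,0]
After op 3 (/): stack=[0] mem=[0,0,0,0]
After op 4 (STO M3): stack=[empty] mem=[0,0,0,0]

(empty)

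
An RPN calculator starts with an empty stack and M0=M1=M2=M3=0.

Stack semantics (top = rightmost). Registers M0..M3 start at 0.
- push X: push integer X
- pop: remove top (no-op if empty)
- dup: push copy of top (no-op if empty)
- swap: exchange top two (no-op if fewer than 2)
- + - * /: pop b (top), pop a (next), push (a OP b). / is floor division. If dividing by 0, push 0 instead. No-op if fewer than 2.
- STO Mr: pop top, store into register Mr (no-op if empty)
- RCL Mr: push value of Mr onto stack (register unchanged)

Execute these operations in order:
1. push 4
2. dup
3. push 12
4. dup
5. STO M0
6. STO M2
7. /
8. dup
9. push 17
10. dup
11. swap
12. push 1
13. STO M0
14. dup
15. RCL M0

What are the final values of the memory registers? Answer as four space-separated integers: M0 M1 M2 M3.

Answer: 1 0 12 0

Derivation:
After op 1 (push 4): stack=[4] mem=[0,0,0,0]
After op 2 (dup): stack=[4,4] mem=[0,0,0,0]
After op 3 (push 12): stack=[4,4,12] mem=[0,0,0,0]
After op 4 (dup): stack=[4,4,12,12] mem=[0,0,0,0]
After op 5 (STO M0): stack=[4,4,12] mem=[12,0,0,0]
After op 6 (STO M2): stack=[4,4] mem=[12,0,12,0]
After op 7 (/): stack=[1] mem=[12,0,12,0]
After op 8 (dup): stack=[1,1] mem=[12,0,12,0]
After op 9 (push 17): stack=[1,1,17] mem=[12,0,12,0]
After op 10 (dup): stack=[1,1,17,17] mem=[12,0,12,0]
After op 11 (swap): stack=[1,1,17,17] mem=[12,0,12,0]
After op 12 (push 1): stack=[1,1,17,17,1] mem=[12,0,12,0]
After op 13 (STO M0): stack=[1,1,17,17] mem=[1,0,12,0]
After op 14 (dup): stack=[1,1,17,17,17] mem=[1,0,12,0]
After op 15 (RCL M0): stack=[1,1,17,17,17,1] mem=[1,0,12,0]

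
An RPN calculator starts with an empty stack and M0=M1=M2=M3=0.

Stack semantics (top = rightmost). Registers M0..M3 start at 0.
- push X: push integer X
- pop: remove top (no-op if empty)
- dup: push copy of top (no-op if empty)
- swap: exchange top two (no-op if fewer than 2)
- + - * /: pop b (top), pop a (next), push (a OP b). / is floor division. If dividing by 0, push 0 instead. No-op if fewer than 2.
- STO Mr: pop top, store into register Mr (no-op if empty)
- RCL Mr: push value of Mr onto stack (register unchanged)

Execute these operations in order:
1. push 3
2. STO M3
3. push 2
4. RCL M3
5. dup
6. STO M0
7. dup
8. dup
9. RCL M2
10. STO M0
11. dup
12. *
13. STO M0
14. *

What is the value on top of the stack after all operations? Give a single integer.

Answer: 9

Derivation:
After op 1 (push 3): stack=[3] mem=[0,0,0,0]
After op 2 (STO M3): stack=[empty] mem=[0,0,0,3]
After op 3 (push 2): stack=[2] mem=[0,0,0,3]
After op 4 (RCL M3): stack=[2,3] mem=[0,0,0,3]
After op 5 (dup): stack=[2,3,3] mem=[0,0,0,3]
After op 6 (STO M0): stack=[2,3] mem=[3,0,0,3]
After op 7 (dup): stack=[2,3,3] mem=[3,0,0,3]
After op 8 (dup): stack=[2,3,3,3] mem=[3,0,0,3]
After op 9 (RCL M2): stack=[2,3,3,3,0] mem=[3,0,0,3]
After op 10 (STO M0): stack=[2,3,3,3] mem=[0,0,0,3]
After op 11 (dup): stack=[2,3,3,3,3] mem=[0,0,0,3]
After op 12 (*): stack=[2,3,3,9] mem=[0,0,0,3]
After op 13 (STO M0): stack=[2,3,3] mem=[9,0,0,3]
After op 14 (*): stack=[2,9] mem=[9,0,0,3]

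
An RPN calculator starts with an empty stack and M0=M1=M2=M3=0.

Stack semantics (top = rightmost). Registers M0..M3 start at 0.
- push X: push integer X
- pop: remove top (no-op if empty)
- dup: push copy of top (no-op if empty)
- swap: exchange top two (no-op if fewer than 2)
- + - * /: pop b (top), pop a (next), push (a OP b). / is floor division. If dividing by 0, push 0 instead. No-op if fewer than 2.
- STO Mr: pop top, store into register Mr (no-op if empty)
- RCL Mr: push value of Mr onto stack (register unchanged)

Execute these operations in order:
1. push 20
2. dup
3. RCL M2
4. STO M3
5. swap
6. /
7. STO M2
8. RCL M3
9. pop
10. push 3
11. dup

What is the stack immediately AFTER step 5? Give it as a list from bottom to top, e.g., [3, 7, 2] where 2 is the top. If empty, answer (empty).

After op 1 (push 20): stack=[20] mem=[0,0,0,0]
After op 2 (dup): stack=[20,20] mem=[0,0,0,0]
After op 3 (RCL M2): stack=[20,20,0] mem=[0,0,0,0]
After op 4 (STO M3): stack=[20,20] mem=[0,0,0,0]
After op 5 (swap): stack=[20,20] mem=[0,0,0,0]

[20, 20]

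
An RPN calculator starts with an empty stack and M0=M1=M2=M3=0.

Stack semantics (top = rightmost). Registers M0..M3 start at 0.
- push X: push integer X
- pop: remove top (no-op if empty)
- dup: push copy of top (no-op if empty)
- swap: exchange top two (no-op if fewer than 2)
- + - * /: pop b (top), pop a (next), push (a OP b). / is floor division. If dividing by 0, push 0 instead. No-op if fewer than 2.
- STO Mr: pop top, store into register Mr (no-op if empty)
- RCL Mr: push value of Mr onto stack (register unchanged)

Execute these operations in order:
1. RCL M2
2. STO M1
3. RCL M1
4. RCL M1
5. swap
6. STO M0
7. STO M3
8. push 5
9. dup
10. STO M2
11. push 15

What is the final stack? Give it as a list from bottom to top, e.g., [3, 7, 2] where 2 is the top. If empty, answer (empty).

Answer: [5, 15]

Derivation:
After op 1 (RCL M2): stack=[0] mem=[0,0,0,0]
After op 2 (STO M1): stack=[empty] mem=[0,0,0,0]
After op 3 (RCL M1): stack=[0] mem=[0,0,0,0]
After op 4 (RCL M1): stack=[0,0] mem=[0,0,0,0]
After op 5 (swap): stack=[0,0] mem=[0,0,0,0]
After op 6 (STO M0): stack=[0] mem=[0,0,0,0]
After op 7 (STO M3): stack=[empty] mem=[0,0,0,0]
After op 8 (push 5): stack=[5] mem=[0,0,0,0]
After op 9 (dup): stack=[5,5] mem=[0,0,0,0]
After op 10 (STO M2): stack=[5] mem=[0,0,5,0]
After op 11 (push 15): stack=[5,15] mem=[0,0,5,0]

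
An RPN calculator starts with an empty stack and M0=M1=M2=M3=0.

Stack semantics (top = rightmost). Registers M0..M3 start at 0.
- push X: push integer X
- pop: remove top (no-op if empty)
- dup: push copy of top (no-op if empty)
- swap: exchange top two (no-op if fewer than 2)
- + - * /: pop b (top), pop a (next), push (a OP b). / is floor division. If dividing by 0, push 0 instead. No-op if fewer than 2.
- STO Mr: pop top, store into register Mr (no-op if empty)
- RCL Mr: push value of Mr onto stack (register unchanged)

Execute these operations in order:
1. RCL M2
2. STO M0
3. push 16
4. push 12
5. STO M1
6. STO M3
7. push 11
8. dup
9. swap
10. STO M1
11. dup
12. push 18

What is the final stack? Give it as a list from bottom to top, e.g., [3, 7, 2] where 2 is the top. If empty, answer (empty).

Answer: [11, 11, 18]

Derivation:
After op 1 (RCL M2): stack=[0] mem=[0,0,0,0]
After op 2 (STO M0): stack=[empty] mem=[0,0,0,0]
After op 3 (push 16): stack=[16] mem=[0,0,0,0]
After op 4 (push 12): stack=[16,12] mem=[0,0,0,0]
After op 5 (STO M1): stack=[16] mem=[0,12,0,0]
After op 6 (STO M3): stack=[empty] mem=[0,12,0,16]
After op 7 (push 11): stack=[11] mem=[0,12,0,16]
After op 8 (dup): stack=[11,11] mem=[0,12,0,16]
After op 9 (swap): stack=[11,11] mem=[0,12,0,16]
After op 10 (STO M1): stack=[11] mem=[0,11,0,16]
After op 11 (dup): stack=[11,11] mem=[0,11,0,16]
After op 12 (push 18): stack=[11,11,18] mem=[0,11,0,16]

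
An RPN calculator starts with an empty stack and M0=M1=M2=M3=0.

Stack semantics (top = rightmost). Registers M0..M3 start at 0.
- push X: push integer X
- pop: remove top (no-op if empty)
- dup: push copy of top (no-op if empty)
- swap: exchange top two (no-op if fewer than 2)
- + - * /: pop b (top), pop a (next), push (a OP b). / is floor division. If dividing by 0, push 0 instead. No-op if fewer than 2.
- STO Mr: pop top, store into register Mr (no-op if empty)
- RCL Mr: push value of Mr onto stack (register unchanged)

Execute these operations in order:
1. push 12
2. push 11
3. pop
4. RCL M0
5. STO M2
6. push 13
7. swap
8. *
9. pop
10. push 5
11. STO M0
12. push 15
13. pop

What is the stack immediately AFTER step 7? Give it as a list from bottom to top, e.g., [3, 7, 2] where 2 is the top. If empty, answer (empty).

After op 1 (push 12): stack=[12] mem=[0,0,0,0]
After op 2 (push 11): stack=[12,11] mem=[0,0,0,0]
After op 3 (pop): stack=[12] mem=[0,0,0,0]
After op 4 (RCL M0): stack=[12,0] mem=[0,0,0,0]
After op 5 (STO M2): stack=[12] mem=[0,0,0,0]
After op 6 (push 13): stack=[12,13] mem=[0,0,0,0]
After op 7 (swap): stack=[13,12] mem=[0,0,0,0]

[13, 12]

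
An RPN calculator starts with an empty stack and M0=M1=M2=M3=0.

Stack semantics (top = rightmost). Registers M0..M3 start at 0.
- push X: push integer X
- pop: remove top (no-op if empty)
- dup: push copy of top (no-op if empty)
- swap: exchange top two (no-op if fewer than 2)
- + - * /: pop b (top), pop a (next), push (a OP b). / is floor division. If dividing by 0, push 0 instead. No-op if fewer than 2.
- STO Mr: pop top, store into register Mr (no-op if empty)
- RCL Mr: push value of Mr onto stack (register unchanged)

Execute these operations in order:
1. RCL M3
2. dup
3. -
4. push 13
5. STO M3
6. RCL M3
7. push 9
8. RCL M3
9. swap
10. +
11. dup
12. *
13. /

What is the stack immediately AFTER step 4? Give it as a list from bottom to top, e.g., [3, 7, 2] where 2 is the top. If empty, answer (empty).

After op 1 (RCL M3): stack=[0] mem=[0,0,0,0]
After op 2 (dup): stack=[0,0] mem=[0,0,0,0]
After op 3 (-): stack=[0] mem=[0,0,0,0]
After op 4 (push 13): stack=[0,13] mem=[0,0,0,0]

[0, 13]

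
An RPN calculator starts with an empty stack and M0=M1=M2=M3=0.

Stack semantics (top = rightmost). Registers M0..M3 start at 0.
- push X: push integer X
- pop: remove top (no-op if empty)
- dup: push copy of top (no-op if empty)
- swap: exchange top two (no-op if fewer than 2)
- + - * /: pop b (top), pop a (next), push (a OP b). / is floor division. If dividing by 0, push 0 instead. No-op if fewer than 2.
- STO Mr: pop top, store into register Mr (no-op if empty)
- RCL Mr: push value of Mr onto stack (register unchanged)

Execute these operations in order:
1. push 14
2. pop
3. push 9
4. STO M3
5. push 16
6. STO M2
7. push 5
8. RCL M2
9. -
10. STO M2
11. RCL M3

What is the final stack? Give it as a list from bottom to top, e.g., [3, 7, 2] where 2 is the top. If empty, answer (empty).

Answer: [9]

Derivation:
After op 1 (push 14): stack=[14] mem=[0,0,0,0]
After op 2 (pop): stack=[empty] mem=[0,0,0,0]
After op 3 (push 9): stack=[9] mem=[0,0,0,0]
After op 4 (STO M3): stack=[empty] mem=[0,0,0,9]
After op 5 (push 16): stack=[16] mem=[0,0,0,9]
After op 6 (STO M2): stack=[empty] mem=[0,0,16,9]
After op 7 (push 5): stack=[5] mem=[0,0,16,9]
After op 8 (RCL M2): stack=[5,16] mem=[0,0,16,9]
After op 9 (-): stack=[-11] mem=[0,0,16,9]
After op 10 (STO M2): stack=[empty] mem=[0,0,-11,9]
After op 11 (RCL M3): stack=[9] mem=[0,0,-11,9]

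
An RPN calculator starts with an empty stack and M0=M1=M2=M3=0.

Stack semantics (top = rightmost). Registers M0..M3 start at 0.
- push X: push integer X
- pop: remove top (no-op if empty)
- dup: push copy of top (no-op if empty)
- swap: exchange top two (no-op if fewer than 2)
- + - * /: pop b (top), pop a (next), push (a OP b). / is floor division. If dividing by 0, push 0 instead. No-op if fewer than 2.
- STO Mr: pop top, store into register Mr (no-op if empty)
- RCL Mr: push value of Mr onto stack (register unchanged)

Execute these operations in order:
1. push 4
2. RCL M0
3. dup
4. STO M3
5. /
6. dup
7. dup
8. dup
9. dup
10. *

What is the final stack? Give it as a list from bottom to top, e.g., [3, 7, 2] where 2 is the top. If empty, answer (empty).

After op 1 (push 4): stack=[4] mem=[0,0,0,0]
After op 2 (RCL M0): stack=[4,0] mem=[0,0,0,0]
After op 3 (dup): stack=[4,0,0] mem=[0,0,0,0]
After op 4 (STO M3): stack=[4,0] mem=[0,0,0,0]
After op 5 (/): stack=[0] mem=[0,0,0,0]
After op 6 (dup): stack=[0,0] mem=[0,0,0,0]
After op 7 (dup): stack=[0,0,0] mem=[0,0,0,0]
After op 8 (dup): stack=[0,0,0,0] mem=[0,0,0,0]
After op 9 (dup): stack=[0,0,0,0,0] mem=[0,0,0,0]
After op 10 (*): stack=[0,0,0,0] mem=[0,0,0,0]

Answer: [0, 0, 0, 0]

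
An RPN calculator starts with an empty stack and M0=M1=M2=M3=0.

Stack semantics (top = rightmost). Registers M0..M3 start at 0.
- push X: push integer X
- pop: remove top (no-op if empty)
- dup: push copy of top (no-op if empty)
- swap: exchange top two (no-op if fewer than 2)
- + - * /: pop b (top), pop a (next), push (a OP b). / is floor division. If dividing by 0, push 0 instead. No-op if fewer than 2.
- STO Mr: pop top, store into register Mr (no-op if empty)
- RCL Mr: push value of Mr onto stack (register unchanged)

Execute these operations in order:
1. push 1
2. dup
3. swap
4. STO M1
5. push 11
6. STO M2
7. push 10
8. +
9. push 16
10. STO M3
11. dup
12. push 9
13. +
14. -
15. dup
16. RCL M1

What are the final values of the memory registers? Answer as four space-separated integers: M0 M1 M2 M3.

Answer: 0 1 11 16

Derivation:
After op 1 (push 1): stack=[1] mem=[0,0,0,0]
After op 2 (dup): stack=[1,1] mem=[0,0,0,0]
After op 3 (swap): stack=[1,1] mem=[0,0,0,0]
After op 4 (STO M1): stack=[1] mem=[0,1,0,0]
After op 5 (push 11): stack=[1,11] mem=[0,1,0,0]
After op 6 (STO M2): stack=[1] mem=[0,1,11,0]
After op 7 (push 10): stack=[1,10] mem=[0,1,11,0]
After op 8 (+): stack=[11] mem=[0,1,11,0]
After op 9 (push 16): stack=[11,16] mem=[0,1,11,0]
After op 10 (STO M3): stack=[11] mem=[0,1,11,16]
After op 11 (dup): stack=[11,11] mem=[0,1,11,16]
After op 12 (push 9): stack=[11,11,9] mem=[0,1,11,16]
After op 13 (+): stack=[11,20] mem=[0,1,11,16]
After op 14 (-): stack=[-9] mem=[0,1,11,16]
After op 15 (dup): stack=[-9,-9] mem=[0,1,11,16]
After op 16 (RCL M1): stack=[-9,-9,1] mem=[0,1,11,16]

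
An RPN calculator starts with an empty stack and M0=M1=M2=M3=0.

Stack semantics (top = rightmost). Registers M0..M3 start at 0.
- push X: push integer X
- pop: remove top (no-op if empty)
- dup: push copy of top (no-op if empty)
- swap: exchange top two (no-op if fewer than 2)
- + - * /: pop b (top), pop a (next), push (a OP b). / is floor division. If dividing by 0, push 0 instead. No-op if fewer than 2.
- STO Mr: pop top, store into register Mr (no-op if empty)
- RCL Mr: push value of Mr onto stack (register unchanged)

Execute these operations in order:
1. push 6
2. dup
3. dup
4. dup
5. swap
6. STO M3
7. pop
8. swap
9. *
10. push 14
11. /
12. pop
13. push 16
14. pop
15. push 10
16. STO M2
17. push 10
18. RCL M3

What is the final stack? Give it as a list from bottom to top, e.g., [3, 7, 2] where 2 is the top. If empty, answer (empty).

Answer: [10, 6]

Derivation:
After op 1 (push 6): stack=[6] mem=[0,0,0,0]
After op 2 (dup): stack=[6,6] mem=[0,0,0,0]
After op 3 (dup): stack=[6,6,6] mem=[0,0,0,0]
After op 4 (dup): stack=[6,6,6,6] mem=[0,0,0,0]
After op 5 (swap): stack=[6,6,6,6] mem=[0,0,0,0]
After op 6 (STO M3): stack=[6,6,6] mem=[0,0,0,6]
After op 7 (pop): stack=[6,6] mem=[0,0,0,6]
After op 8 (swap): stack=[6,6] mem=[0,0,0,6]
After op 9 (*): stack=[36] mem=[0,0,0,6]
After op 10 (push 14): stack=[36,14] mem=[0,0,0,6]
After op 11 (/): stack=[2] mem=[0,0,0,6]
After op 12 (pop): stack=[empty] mem=[0,0,0,6]
After op 13 (push 16): stack=[16] mem=[0,0,0,6]
After op 14 (pop): stack=[empty] mem=[0,0,0,6]
After op 15 (push 10): stack=[10] mem=[0,0,0,6]
After op 16 (STO M2): stack=[empty] mem=[0,0,10,6]
After op 17 (push 10): stack=[10] mem=[0,0,10,6]
After op 18 (RCL M3): stack=[10,6] mem=[0,0,10,6]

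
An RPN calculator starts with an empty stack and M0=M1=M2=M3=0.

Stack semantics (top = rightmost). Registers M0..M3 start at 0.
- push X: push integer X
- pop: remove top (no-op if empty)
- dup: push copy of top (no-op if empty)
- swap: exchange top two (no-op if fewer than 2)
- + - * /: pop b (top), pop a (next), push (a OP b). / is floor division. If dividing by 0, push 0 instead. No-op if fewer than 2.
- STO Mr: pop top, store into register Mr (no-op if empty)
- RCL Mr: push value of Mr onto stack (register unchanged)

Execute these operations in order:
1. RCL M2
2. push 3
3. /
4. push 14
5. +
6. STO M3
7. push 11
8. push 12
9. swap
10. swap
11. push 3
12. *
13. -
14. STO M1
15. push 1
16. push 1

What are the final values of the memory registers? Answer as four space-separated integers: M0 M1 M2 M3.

After op 1 (RCL M2): stack=[0] mem=[0,0,0,0]
After op 2 (push 3): stack=[0,3] mem=[0,0,0,0]
After op 3 (/): stack=[0] mem=[0,0,0,0]
After op 4 (push 14): stack=[0,14] mem=[0,0,0,0]
After op 5 (+): stack=[14] mem=[0,0,0,0]
After op 6 (STO M3): stack=[empty] mem=[0,0,0,14]
After op 7 (push 11): stack=[11] mem=[0,0,0,14]
After op 8 (push 12): stack=[11,12] mem=[0,0,0,14]
After op 9 (swap): stack=[12,11] mem=[0,0,0,14]
After op 10 (swap): stack=[11,12] mem=[0,0,0,14]
After op 11 (push 3): stack=[11,12,3] mem=[0,0,0,14]
After op 12 (*): stack=[11,36] mem=[0,0,0,14]
After op 13 (-): stack=[-25] mem=[0,0,0,14]
After op 14 (STO M1): stack=[empty] mem=[0,-25,0,14]
After op 15 (push 1): stack=[1] mem=[0,-25,0,14]
After op 16 (push 1): stack=[1,1] mem=[0,-25,0,14]

Answer: 0 -25 0 14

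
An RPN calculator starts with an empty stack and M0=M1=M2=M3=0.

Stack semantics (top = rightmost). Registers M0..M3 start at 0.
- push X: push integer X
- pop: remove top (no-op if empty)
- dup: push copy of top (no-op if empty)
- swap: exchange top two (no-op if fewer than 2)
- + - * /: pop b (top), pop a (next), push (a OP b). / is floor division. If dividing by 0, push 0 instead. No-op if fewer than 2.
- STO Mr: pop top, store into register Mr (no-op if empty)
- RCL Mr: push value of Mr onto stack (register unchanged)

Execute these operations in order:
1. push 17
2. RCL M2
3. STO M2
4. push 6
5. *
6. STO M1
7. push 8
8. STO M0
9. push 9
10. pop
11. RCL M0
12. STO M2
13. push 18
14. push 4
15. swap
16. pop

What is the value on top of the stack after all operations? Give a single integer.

After op 1 (push 17): stack=[17] mem=[0,0,0,0]
After op 2 (RCL M2): stack=[17,0] mem=[0,0,0,0]
After op 3 (STO M2): stack=[17] mem=[0,0,0,0]
After op 4 (push 6): stack=[17,6] mem=[0,0,0,0]
After op 5 (*): stack=[102] mem=[0,0,0,0]
After op 6 (STO M1): stack=[empty] mem=[0,102,0,0]
After op 7 (push 8): stack=[8] mem=[0,102,0,0]
After op 8 (STO M0): stack=[empty] mem=[8,102,0,0]
After op 9 (push 9): stack=[9] mem=[8,102,0,0]
After op 10 (pop): stack=[empty] mem=[8,102,0,0]
After op 11 (RCL M0): stack=[8] mem=[8,102,0,0]
After op 12 (STO M2): stack=[empty] mem=[8,102,8,0]
After op 13 (push 18): stack=[18] mem=[8,102,8,0]
After op 14 (push 4): stack=[18,4] mem=[8,102,8,0]
After op 15 (swap): stack=[4,18] mem=[8,102,8,0]
After op 16 (pop): stack=[4] mem=[8,102,8,0]

Answer: 4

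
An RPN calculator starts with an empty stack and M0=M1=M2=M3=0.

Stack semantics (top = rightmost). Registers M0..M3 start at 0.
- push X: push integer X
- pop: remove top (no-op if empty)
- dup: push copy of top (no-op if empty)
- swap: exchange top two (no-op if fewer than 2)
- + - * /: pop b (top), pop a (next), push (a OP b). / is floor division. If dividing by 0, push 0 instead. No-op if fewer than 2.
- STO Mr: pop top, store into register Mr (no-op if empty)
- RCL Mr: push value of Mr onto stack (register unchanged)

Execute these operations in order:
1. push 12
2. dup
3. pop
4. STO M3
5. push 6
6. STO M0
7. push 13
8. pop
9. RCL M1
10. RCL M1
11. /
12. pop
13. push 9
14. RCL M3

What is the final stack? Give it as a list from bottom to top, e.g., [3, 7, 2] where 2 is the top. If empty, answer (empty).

After op 1 (push 12): stack=[12] mem=[0,0,0,0]
After op 2 (dup): stack=[12,12] mem=[0,0,0,0]
After op 3 (pop): stack=[12] mem=[0,0,0,0]
After op 4 (STO M3): stack=[empty] mem=[0,0,0,12]
After op 5 (push 6): stack=[6] mem=[0,0,0,12]
After op 6 (STO M0): stack=[empty] mem=[6,0,0,12]
After op 7 (push 13): stack=[13] mem=[6,0,0,12]
After op 8 (pop): stack=[empty] mem=[6,0,0,12]
After op 9 (RCL M1): stack=[0] mem=[6,0,0,12]
After op 10 (RCL M1): stack=[0,0] mem=[6,0,0,12]
After op 11 (/): stack=[0] mem=[6,0,0,12]
After op 12 (pop): stack=[empty] mem=[6,0,0,12]
After op 13 (push 9): stack=[9] mem=[6,0,0,12]
After op 14 (RCL M3): stack=[9,12] mem=[6,0,0,12]

Answer: [9, 12]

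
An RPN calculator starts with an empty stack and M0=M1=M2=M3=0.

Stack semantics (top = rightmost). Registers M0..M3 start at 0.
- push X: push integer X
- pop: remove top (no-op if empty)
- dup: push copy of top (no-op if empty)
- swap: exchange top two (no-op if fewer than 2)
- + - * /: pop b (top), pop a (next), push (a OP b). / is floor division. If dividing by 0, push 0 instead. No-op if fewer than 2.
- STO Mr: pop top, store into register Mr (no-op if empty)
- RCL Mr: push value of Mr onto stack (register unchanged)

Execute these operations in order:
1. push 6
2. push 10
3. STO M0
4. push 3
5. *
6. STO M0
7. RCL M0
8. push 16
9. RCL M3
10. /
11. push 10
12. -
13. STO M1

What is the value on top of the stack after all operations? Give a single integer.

Answer: 18

Derivation:
After op 1 (push 6): stack=[6] mem=[0,0,0,0]
After op 2 (push 10): stack=[6,10] mem=[0,0,0,0]
After op 3 (STO M0): stack=[6] mem=[10,0,0,0]
After op 4 (push 3): stack=[6,3] mem=[10,0,0,0]
After op 5 (*): stack=[18] mem=[10,0,0,0]
After op 6 (STO M0): stack=[empty] mem=[18,0,0,0]
After op 7 (RCL M0): stack=[18] mem=[18,0,0,0]
After op 8 (push 16): stack=[18,16] mem=[18,0,0,0]
After op 9 (RCL M3): stack=[18,16,0] mem=[18,0,0,0]
After op 10 (/): stack=[18,0] mem=[18,0,0,0]
After op 11 (push 10): stack=[18,0,10] mem=[18,0,0,0]
After op 12 (-): stack=[18,-10] mem=[18,0,0,0]
After op 13 (STO M1): stack=[18] mem=[18,-10,0,0]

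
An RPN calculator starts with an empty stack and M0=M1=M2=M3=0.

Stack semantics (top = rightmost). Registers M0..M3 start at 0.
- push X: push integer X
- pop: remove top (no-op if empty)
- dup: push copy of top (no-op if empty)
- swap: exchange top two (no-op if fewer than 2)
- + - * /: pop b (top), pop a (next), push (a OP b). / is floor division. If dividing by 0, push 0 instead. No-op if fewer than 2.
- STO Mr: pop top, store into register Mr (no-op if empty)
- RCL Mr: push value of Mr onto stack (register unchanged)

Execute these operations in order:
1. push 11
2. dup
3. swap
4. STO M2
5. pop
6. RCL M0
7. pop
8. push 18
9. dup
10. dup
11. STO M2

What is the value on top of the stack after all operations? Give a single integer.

After op 1 (push 11): stack=[11] mem=[0,0,0,0]
After op 2 (dup): stack=[11,11] mem=[0,0,0,0]
After op 3 (swap): stack=[11,11] mem=[0,0,0,0]
After op 4 (STO M2): stack=[11] mem=[0,0,11,0]
After op 5 (pop): stack=[empty] mem=[0,0,11,0]
After op 6 (RCL M0): stack=[0] mem=[0,0,11,0]
After op 7 (pop): stack=[empty] mem=[0,0,11,0]
After op 8 (push 18): stack=[18] mem=[0,0,11,0]
After op 9 (dup): stack=[18,18] mem=[0,0,11,0]
After op 10 (dup): stack=[18,18,18] mem=[0,0,11,0]
After op 11 (STO M2): stack=[18,18] mem=[0,0,18,0]

Answer: 18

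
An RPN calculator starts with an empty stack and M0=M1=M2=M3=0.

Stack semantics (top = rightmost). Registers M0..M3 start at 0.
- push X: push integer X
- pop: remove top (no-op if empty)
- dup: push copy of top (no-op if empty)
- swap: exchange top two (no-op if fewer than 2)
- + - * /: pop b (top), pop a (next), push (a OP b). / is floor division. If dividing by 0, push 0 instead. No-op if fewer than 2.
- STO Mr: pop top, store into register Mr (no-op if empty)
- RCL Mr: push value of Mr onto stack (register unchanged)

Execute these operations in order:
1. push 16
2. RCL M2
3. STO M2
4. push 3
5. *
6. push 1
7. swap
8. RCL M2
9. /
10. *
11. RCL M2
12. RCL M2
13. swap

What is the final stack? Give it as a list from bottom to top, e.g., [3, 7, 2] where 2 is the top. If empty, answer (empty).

After op 1 (push 16): stack=[16] mem=[0,0,0,0]
After op 2 (RCL M2): stack=[16,0] mem=[0,0,0,0]
After op 3 (STO M2): stack=[16] mem=[0,0,0,0]
After op 4 (push 3): stack=[16,3] mem=[0,0,0,0]
After op 5 (*): stack=[48] mem=[0,0,0,0]
After op 6 (push 1): stack=[48,1] mem=[0,0,0,0]
After op 7 (swap): stack=[1,48] mem=[0,0,0,0]
After op 8 (RCL M2): stack=[1,48,0] mem=[0,0,0,0]
After op 9 (/): stack=[1,0] mem=[0,0,0,0]
After op 10 (*): stack=[0] mem=[0,0,0,0]
After op 11 (RCL M2): stack=[0,0] mem=[0,0,0,0]
After op 12 (RCL M2): stack=[0,0,0] mem=[0,0,0,0]
After op 13 (swap): stack=[0,0,0] mem=[0,0,0,0]

Answer: [0, 0, 0]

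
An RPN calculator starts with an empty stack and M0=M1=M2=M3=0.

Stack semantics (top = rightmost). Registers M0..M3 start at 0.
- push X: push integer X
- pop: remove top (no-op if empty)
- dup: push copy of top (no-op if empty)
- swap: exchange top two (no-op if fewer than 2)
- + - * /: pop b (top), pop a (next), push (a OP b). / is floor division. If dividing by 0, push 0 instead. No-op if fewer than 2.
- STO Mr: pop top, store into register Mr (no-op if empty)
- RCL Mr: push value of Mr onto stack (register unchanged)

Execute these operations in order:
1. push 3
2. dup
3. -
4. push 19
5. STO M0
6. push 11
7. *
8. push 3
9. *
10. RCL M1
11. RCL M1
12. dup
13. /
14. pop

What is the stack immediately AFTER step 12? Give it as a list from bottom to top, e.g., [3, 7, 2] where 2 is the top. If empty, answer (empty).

After op 1 (push 3): stack=[3] mem=[0,0,0,0]
After op 2 (dup): stack=[3,3] mem=[0,0,0,0]
After op 3 (-): stack=[0] mem=[0,0,0,0]
After op 4 (push 19): stack=[0,19] mem=[0,0,0,0]
After op 5 (STO M0): stack=[0] mem=[19,0,0,0]
After op 6 (push 11): stack=[0,11] mem=[19,0,0,0]
After op 7 (*): stack=[0] mem=[19,0,0,0]
After op 8 (push 3): stack=[0,3] mem=[19,0,0,0]
After op 9 (*): stack=[0] mem=[19,0,0,0]
After op 10 (RCL M1): stack=[0,0] mem=[19,0,0,0]
After op 11 (RCL M1): stack=[0,0,0] mem=[19,0,0,0]
After op 12 (dup): stack=[0,0,0,0] mem=[19,0,0,0]

[0, 0, 0, 0]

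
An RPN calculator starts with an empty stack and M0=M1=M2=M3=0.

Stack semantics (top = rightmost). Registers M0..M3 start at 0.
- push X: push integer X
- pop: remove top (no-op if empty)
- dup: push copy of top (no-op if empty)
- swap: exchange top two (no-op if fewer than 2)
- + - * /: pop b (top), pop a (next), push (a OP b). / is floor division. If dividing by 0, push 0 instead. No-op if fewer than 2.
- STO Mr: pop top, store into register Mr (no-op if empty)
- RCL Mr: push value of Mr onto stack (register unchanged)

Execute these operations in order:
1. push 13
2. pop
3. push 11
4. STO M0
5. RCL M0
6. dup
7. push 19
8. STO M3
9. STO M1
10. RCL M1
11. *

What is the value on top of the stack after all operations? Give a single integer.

After op 1 (push 13): stack=[13] mem=[0,0,0,0]
After op 2 (pop): stack=[empty] mem=[0,0,0,0]
After op 3 (push 11): stack=[11] mem=[0,0,0,0]
After op 4 (STO M0): stack=[empty] mem=[11,0,0,0]
After op 5 (RCL M0): stack=[11] mem=[11,0,0,0]
After op 6 (dup): stack=[11,11] mem=[11,0,0,0]
After op 7 (push 19): stack=[11,11,19] mem=[11,0,0,0]
After op 8 (STO M3): stack=[11,11] mem=[11,0,0,19]
After op 9 (STO M1): stack=[11] mem=[11,11,0,19]
After op 10 (RCL M1): stack=[11,11] mem=[11,11,0,19]
After op 11 (*): stack=[121] mem=[11,11,0,19]

Answer: 121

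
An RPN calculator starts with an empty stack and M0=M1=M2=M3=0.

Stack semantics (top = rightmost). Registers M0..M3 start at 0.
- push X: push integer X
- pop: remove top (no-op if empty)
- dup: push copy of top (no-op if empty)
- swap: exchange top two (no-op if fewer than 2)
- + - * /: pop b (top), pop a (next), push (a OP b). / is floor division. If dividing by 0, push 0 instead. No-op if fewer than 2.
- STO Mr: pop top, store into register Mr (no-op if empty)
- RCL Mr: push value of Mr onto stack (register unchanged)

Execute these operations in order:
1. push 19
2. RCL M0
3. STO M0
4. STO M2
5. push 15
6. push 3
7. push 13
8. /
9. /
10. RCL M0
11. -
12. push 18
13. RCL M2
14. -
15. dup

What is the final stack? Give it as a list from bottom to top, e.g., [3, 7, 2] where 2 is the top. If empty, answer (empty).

Answer: [0, -1, -1]

Derivation:
After op 1 (push 19): stack=[19] mem=[0,0,0,0]
After op 2 (RCL M0): stack=[19,0] mem=[0,0,0,0]
After op 3 (STO M0): stack=[19] mem=[0,0,0,0]
After op 4 (STO M2): stack=[empty] mem=[0,0,19,0]
After op 5 (push 15): stack=[15] mem=[0,0,19,0]
After op 6 (push 3): stack=[15,3] mem=[0,0,19,0]
After op 7 (push 13): stack=[15,3,13] mem=[0,0,19,0]
After op 8 (/): stack=[15,0] mem=[0,0,19,0]
After op 9 (/): stack=[0] mem=[0,0,19,0]
After op 10 (RCL M0): stack=[0,0] mem=[0,0,19,0]
After op 11 (-): stack=[0] mem=[0,0,19,0]
After op 12 (push 18): stack=[0,18] mem=[0,0,19,0]
After op 13 (RCL M2): stack=[0,18,19] mem=[0,0,19,0]
After op 14 (-): stack=[0,-1] mem=[0,0,19,0]
After op 15 (dup): stack=[0,-1,-1] mem=[0,0,19,0]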